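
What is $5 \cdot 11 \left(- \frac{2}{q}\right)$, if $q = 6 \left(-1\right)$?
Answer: $\frac{55}{3} \approx 18.333$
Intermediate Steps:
$q = -6$
$5 \cdot 11 \left(- \frac{2}{q}\right) = 5 \cdot 11 \left(- \frac{2}{-6}\right) = 55 \left(\left(-2\right) \left(- \frac{1}{6}\right)\right) = 55 \cdot \frac{1}{3} = \frac{55}{3}$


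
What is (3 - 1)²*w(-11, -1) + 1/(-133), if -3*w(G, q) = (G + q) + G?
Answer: 12233/399 ≈ 30.659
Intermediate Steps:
w(G, q) = -2*G/3 - q/3 (w(G, q) = -((G + q) + G)/3 = -(q + 2*G)/3 = -2*G/3 - q/3)
(3 - 1)²*w(-11, -1) + 1/(-133) = (3 - 1)²*(-⅔*(-11) - ⅓*(-1)) + 1/(-133) = 2²*(22/3 + ⅓) - 1/133 = 4*(23/3) - 1/133 = 92/3 - 1/133 = 12233/399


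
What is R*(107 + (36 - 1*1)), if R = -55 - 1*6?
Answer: -8662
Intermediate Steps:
R = -61 (R = -55 - 6 = -61)
R*(107 + (36 - 1*1)) = -61*(107 + (36 - 1*1)) = -61*(107 + (36 - 1)) = -61*(107 + 35) = -61*142 = -8662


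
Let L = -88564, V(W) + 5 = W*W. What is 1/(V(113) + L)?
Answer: -1/75800 ≈ -1.3193e-5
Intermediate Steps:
V(W) = -5 + W² (V(W) = -5 + W*W = -5 + W²)
1/(V(113) + L) = 1/((-5 + 113²) - 88564) = 1/((-5 + 12769) - 88564) = 1/(12764 - 88564) = 1/(-75800) = -1/75800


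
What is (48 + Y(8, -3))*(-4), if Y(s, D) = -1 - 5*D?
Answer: -248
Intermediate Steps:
(48 + Y(8, -3))*(-4) = (48 + (-1 - 5*(-3)))*(-4) = (48 + (-1 + 15))*(-4) = (48 + 14)*(-4) = 62*(-4) = -248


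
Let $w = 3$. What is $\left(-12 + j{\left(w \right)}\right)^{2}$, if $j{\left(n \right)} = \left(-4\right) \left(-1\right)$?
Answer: $64$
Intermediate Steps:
$j{\left(n \right)} = 4$
$\left(-12 + j{\left(w \right)}\right)^{2} = \left(-12 + 4\right)^{2} = \left(-8\right)^{2} = 64$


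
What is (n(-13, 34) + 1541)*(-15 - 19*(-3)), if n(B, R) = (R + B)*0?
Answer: 64722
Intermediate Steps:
n(B, R) = 0 (n(B, R) = (B + R)*0 = 0)
(n(-13, 34) + 1541)*(-15 - 19*(-3)) = (0 + 1541)*(-15 - 19*(-3)) = 1541*(-15 + 57) = 1541*42 = 64722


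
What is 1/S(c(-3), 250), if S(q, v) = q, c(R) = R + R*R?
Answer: ⅙ ≈ 0.16667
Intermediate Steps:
c(R) = R + R²
1/S(c(-3), 250) = 1/(-3*(1 - 3)) = 1/(-3*(-2)) = 1/6 = ⅙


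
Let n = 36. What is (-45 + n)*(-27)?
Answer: 243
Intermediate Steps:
(-45 + n)*(-27) = (-45 + 36)*(-27) = -9*(-27) = 243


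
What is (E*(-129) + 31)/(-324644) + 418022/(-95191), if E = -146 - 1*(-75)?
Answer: -68291569729/15451593502 ≈ -4.4197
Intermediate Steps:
E = -71 (E = -146 + 75 = -71)
(E*(-129) + 31)/(-324644) + 418022/(-95191) = (-71*(-129) + 31)/(-324644) + 418022/(-95191) = (9159 + 31)*(-1/324644) + 418022*(-1/95191) = 9190*(-1/324644) - 418022/95191 = -4595/162322 - 418022/95191 = -68291569729/15451593502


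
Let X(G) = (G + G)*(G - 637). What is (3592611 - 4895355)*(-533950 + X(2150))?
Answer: -7779922030800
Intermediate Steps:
X(G) = 2*G*(-637 + G) (X(G) = (2*G)*(-637 + G) = 2*G*(-637 + G))
(3592611 - 4895355)*(-533950 + X(2150)) = (3592611 - 4895355)*(-533950 + 2*2150*(-637 + 2150)) = -1302744*(-533950 + 2*2150*1513) = -1302744*(-533950 + 6505900) = -1302744*5971950 = -7779922030800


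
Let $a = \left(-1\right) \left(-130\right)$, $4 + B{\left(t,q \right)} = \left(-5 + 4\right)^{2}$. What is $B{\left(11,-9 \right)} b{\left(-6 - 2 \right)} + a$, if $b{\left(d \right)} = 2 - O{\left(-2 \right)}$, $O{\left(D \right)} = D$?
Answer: $118$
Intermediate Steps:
$B{\left(t,q \right)} = -3$ ($B{\left(t,q \right)} = -4 + \left(-5 + 4\right)^{2} = -4 + \left(-1\right)^{2} = -4 + 1 = -3$)
$b{\left(d \right)} = 4$ ($b{\left(d \right)} = 2 - -2 = 2 + 2 = 4$)
$a = 130$
$B{\left(11,-9 \right)} b{\left(-6 - 2 \right)} + a = \left(-3\right) 4 + 130 = -12 + 130 = 118$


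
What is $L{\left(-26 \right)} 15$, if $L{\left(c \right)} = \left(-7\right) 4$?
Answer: $-420$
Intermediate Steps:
$L{\left(c \right)} = -28$
$L{\left(-26 \right)} 15 = \left(-28\right) 15 = -420$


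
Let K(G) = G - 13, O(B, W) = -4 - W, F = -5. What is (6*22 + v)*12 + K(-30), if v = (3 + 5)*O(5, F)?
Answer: 1637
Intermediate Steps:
K(G) = -13 + G
v = 8 (v = (3 + 5)*(-4 - 1*(-5)) = 8*(-4 + 5) = 8*1 = 8)
(6*22 + v)*12 + K(-30) = (6*22 + 8)*12 + (-13 - 30) = (132 + 8)*12 - 43 = 140*12 - 43 = 1680 - 43 = 1637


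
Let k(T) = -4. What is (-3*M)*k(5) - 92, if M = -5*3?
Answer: -272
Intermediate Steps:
M = -15
(-3*M)*k(5) - 92 = -3*(-15)*(-4) - 92 = 45*(-4) - 92 = -180 - 92 = -272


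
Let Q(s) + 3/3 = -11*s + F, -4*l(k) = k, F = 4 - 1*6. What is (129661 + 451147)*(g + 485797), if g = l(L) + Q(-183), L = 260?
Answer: 283284455536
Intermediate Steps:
F = -2 (F = 4 - 6 = -2)
l(k) = -k/4
Q(s) = -3 - 11*s (Q(s) = -1 + (-11*s - 2) = -1 + (-2 - 11*s) = -3 - 11*s)
g = 1945 (g = -¼*260 + (-3 - 11*(-183)) = -65 + (-3 + 2013) = -65 + 2010 = 1945)
(129661 + 451147)*(g + 485797) = (129661 + 451147)*(1945 + 485797) = 580808*487742 = 283284455536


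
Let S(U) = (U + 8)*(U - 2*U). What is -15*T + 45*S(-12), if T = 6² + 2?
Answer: -2730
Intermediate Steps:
T = 38 (T = 36 + 2 = 38)
S(U) = -U*(8 + U) (S(U) = (8 + U)*(-U) = -U*(8 + U))
-15*T + 45*S(-12) = -15*38 + 45*(-1*(-12)*(8 - 12)) = -570 + 45*(-1*(-12)*(-4)) = -570 + 45*(-48) = -570 - 2160 = -2730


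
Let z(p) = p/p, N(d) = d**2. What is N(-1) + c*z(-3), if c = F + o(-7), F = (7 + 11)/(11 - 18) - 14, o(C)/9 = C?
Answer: -550/7 ≈ -78.571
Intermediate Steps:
o(C) = 9*C
F = -116/7 (F = 18/(-7) - 14 = 18*(-1/7) - 14 = -18/7 - 14 = -116/7 ≈ -16.571)
z(p) = 1
c = -557/7 (c = -116/7 + 9*(-7) = -116/7 - 63 = -557/7 ≈ -79.571)
N(-1) + c*z(-3) = (-1)**2 - 557/7*1 = 1 - 557/7 = -550/7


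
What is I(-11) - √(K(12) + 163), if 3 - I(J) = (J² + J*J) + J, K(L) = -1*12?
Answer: -228 - √151 ≈ -240.29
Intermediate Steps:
K(L) = -12
I(J) = 3 - J - 2*J² (I(J) = 3 - ((J² + J*J) + J) = 3 - ((J² + J²) + J) = 3 - (2*J² + J) = 3 - (J + 2*J²) = 3 + (-J - 2*J²) = 3 - J - 2*J²)
I(-11) - √(K(12) + 163) = (3 - 1*(-11) - 2*(-11)²) - √(-12 + 163) = (3 + 11 - 2*121) - √151 = (3 + 11 - 242) - √151 = -228 - √151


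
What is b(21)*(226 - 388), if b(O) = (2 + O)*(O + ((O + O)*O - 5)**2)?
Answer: -2865852900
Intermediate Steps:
b(O) = (2 + O)*(O + (-5 + 2*O**2)**2) (b(O) = (2 + O)*(O + ((2*O)*O - 5)**2) = (2 + O)*(O + (2*O**2 - 5)**2) = (2 + O)*(O + (-5 + 2*O**2)**2))
b(21)*(226 - 388) = (50 - 39*21**2 - 20*21**3 + 4*21**5 + 8*21**4 + 27*21)*(226 - 388) = (50 - 39*441 - 20*9261 + 4*4084101 + 8*194481 + 567)*(-162) = (50 - 17199 - 185220 + 16336404 + 1555848 + 567)*(-162) = 17690450*(-162) = -2865852900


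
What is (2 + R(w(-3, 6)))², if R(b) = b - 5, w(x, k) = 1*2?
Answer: 1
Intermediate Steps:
w(x, k) = 2
R(b) = -5 + b
(2 + R(w(-3, 6)))² = (2 + (-5 + 2))² = (2 - 3)² = (-1)² = 1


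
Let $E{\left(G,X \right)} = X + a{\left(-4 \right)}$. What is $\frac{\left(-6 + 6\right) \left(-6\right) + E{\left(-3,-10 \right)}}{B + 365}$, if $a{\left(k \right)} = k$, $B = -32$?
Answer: $- \frac{14}{333} \approx -0.042042$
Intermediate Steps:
$E{\left(G,X \right)} = -4 + X$ ($E{\left(G,X \right)} = X - 4 = -4 + X$)
$\frac{\left(-6 + 6\right) \left(-6\right) + E{\left(-3,-10 \right)}}{B + 365} = \frac{\left(-6 + 6\right) \left(-6\right) - 14}{-32 + 365} = \frac{0 \left(-6\right) - 14}{333} = \left(0 - 14\right) \frac{1}{333} = \left(-14\right) \frac{1}{333} = - \frac{14}{333}$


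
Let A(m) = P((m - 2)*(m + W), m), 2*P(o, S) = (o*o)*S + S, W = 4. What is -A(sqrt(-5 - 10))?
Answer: -690 - 235*I*sqrt(15) ≈ -690.0 - 910.15*I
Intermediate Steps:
P(o, S) = S/2 + S*o**2/2 (P(o, S) = ((o*o)*S + S)/2 = (o**2*S + S)/2 = (S*o**2 + S)/2 = (S + S*o**2)/2 = S/2 + S*o**2/2)
A(m) = m*(1 + (-2 + m)**2*(4 + m)**2)/2 (A(m) = m*(1 + ((m - 2)*(m + 4))**2)/2 = m*(1 + ((-2 + m)*(4 + m))**2)/2 = m*(1 + (-2 + m)**2*(4 + m)**2)/2)
-A(sqrt(-5 - 10)) = -sqrt(-5 - 10)*(1 + (-8 + (sqrt(-5 - 10))**2 + 2*sqrt(-5 - 10))**2)/2 = -sqrt(-15)*(1 + (-8 + (sqrt(-15))**2 + 2*sqrt(-15))**2)/2 = -I*sqrt(15)*(1 + (-8 + (I*sqrt(15))**2 + 2*(I*sqrt(15)))**2)/2 = -I*sqrt(15)*(1 + (-8 - 15 + 2*I*sqrt(15))**2)/2 = -I*sqrt(15)*(1 + (-23 + 2*I*sqrt(15))**2)/2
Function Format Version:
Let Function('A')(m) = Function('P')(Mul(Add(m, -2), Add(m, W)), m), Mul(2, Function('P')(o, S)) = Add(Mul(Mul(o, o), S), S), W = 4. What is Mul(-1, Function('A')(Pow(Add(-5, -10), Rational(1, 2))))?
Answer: Add(-690, Mul(-235, I, Pow(15, Rational(1, 2)))) ≈ Add(-690.00, Mul(-910.15, I))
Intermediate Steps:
Function('P')(o, S) = Add(Mul(Rational(1, 2), S), Mul(Rational(1, 2), S, Pow(o, 2))) (Function('P')(o, S) = Mul(Rational(1, 2), Add(Mul(Mul(o, o), S), S)) = Mul(Rational(1, 2), Add(Mul(Pow(o, 2), S), S)) = Mul(Rational(1, 2), Add(Mul(S, Pow(o, 2)), S)) = Mul(Rational(1, 2), Add(S, Mul(S, Pow(o, 2)))) = Add(Mul(Rational(1, 2), S), Mul(Rational(1, 2), S, Pow(o, 2))))
Function('A')(m) = Mul(Rational(1, 2), m, Add(1, Mul(Pow(Add(-2, m), 2), Pow(Add(4, m), 2)))) (Function('A')(m) = Mul(Rational(1, 2), m, Add(1, Pow(Mul(Add(m, -2), Add(m, 4)), 2))) = Mul(Rational(1, 2), m, Add(1, Pow(Mul(Add(-2, m), Add(4, m)), 2))) = Mul(Rational(1, 2), m, Add(1, Mul(Pow(Add(-2, m), 2), Pow(Add(4, m), 2)))))
Mul(-1, Function('A')(Pow(Add(-5, -10), Rational(1, 2)))) = Mul(-1, Mul(Rational(1, 2), Pow(Add(-5, -10), Rational(1, 2)), Add(1, Pow(Add(-8, Pow(Pow(Add(-5, -10), Rational(1, 2)), 2), Mul(2, Pow(Add(-5, -10), Rational(1, 2)))), 2)))) = Mul(-1, Mul(Rational(1, 2), Pow(-15, Rational(1, 2)), Add(1, Pow(Add(-8, Pow(Pow(-15, Rational(1, 2)), 2), Mul(2, Pow(-15, Rational(1, 2)))), 2)))) = Mul(-1, Mul(Rational(1, 2), Mul(I, Pow(15, Rational(1, 2))), Add(1, Pow(Add(-8, Pow(Mul(I, Pow(15, Rational(1, 2))), 2), Mul(2, Mul(I, Pow(15, Rational(1, 2))))), 2)))) = Mul(-1, Mul(Rational(1, 2), Mul(I, Pow(15, Rational(1, 2))), Add(1, Pow(Add(-8, -15, Mul(2, I, Pow(15, Rational(1, 2)))), 2)))) = Mul(-1, Mul(Rational(1, 2), Mul(I, Pow(15, Rational(1, 2))), Add(1, Pow(Add(-23, Mul(2, I, Pow(15, Rational(1, 2)))), 2)))) = Mul(-1, Mul(Rational(1, 2), I, Pow(15, Rational(1, 2)), Add(1, Pow(Add(-23, Mul(2, I, Pow(15, Rational(1, 2)))), 2)))) = Mul(Rational(-1, 2), I, Pow(15, Rational(1, 2)), Add(1, Pow(Add(-23, Mul(2, I, Pow(15, Rational(1, 2)))), 2)))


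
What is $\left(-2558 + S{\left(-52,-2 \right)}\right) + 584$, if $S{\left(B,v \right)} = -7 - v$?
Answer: $-1979$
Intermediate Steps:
$\left(-2558 + S{\left(-52,-2 \right)}\right) + 584 = \left(-2558 - 5\right) + 584 = -2563 + 584 = -1979$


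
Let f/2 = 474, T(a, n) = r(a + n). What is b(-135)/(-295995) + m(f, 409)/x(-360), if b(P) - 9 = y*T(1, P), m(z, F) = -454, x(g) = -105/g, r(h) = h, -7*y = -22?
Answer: -645031727/414393 ≈ -1556.6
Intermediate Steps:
y = 22/7 (y = -⅐*(-22) = 22/7 ≈ 3.1429)
T(a, n) = a + n
f = 948 (f = 2*474 = 948)
b(P) = 85/7 + 22*P/7 (b(P) = 9 + 22*(1 + P)/7 = 9 + (22/7 + 22*P/7) = 85/7 + 22*P/7)
b(-135)/(-295995) + m(f, 409)/x(-360) = (85/7 + (22/7)*(-135))/(-295995) - 454/((-105/(-360))) = (85/7 - 2970/7)*(-1/295995) - 454/((-105*(-1/360))) = -2885/7*(-1/295995) - 454/7/24 = 577/414393 - 454*24/7 = 577/414393 - 10896/7 = -645031727/414393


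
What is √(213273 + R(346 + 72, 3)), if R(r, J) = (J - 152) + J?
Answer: √213127 ≈ 461.66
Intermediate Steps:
R(r, J) = -152 + 2*J (R(r, J) = (-152 + J) + J = -152 + 2*J)
√(213273 + R(346 + 72, 3)) = √(213273 + (-152 + 2*3)) = √(213273 + (-152 + 6)) = √(213273 - 146) = √213127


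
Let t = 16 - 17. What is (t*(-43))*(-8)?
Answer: -344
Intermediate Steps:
t = -1
(t*(-43))*(-8) = -1*(-43)*(-8) = 43*(-8) = -344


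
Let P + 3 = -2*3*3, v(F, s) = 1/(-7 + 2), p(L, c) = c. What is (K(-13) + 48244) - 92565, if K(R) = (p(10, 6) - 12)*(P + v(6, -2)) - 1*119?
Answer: -221564/5 ≈ -44313.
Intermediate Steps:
v(F, s) = -⅕ (v(F, s) = 1/(-5) = -⅕)
P = -21 (P = -3 - 2*3*3 = -3 - 6*3 = -3 - 18 = -21)
K(R) = 41/5 (K(R) = (6 - 12)*(-21 - ⅕) - 1*119 = -6*(-106/5) - 119 = 636/5 - 119 = 41/5)
(K(-13) + 48244) - 92565 = (41/5 + 48244) - 92565 = 241261/5 - 92565 = -221564/5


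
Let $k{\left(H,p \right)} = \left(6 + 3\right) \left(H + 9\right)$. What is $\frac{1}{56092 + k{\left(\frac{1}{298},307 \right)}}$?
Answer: $\frac{298}{16739563} \approx 1.7802 \cdot 10^{-5}$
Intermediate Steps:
$k{\left(H,p \right)} = 81 + 9 H$ ($k{\left(H,p \right)} = 9 \left(9 + H\right) = 81 + 9 H$)
$\frac{1}{56092 + k{\left(\frac{1}{298},307 \right)}} = \frac{1}{56092 + \left(81 + \frac{9}{298}\right)} = \frac{1}{56092 + \frac{24147}{298}} = \frac{1}{\frac{16739563}{298}} = \frac{298}{16739563}$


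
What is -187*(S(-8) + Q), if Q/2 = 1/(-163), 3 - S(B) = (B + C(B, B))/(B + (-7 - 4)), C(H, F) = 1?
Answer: -1516944/3097 ≈ -489.81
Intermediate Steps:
S(B) = 3 - (1 + B)/(-11 + B) (S(B) = 3 - (B + 1)/(B + (-7 - 4)) = 3 - (1 + B)/(B - 11) = 3 - (1 + B)/(-11 + B))
Q = -2/163 (Q = 2/(-163) = 2*(-1/163) = -2/163 ≈ -0.012270)
-187*(S(-8) + Q) = -187*(2*(-17 - 8)/(-11 - 8) - 2/163) = -187*(2*(-25)/(-19) - 2/163) = -187*(2*(-1/19)*(-25) - 2/163) = -187*(50/19 - 2/163) = -187*8112/3097 = -1516944/3097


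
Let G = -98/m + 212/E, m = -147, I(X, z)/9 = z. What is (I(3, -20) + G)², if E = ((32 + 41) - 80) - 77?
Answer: 1620529/49 ≈ 33072.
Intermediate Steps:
I(X, z) = 9*z
E = -84 (E = (73 - 80) - 77 = -7 - 77 = -84)
G = -13/7 (G = -98/(-147) + 212/(-84) = -98*(-1/147) + 212*(-1/84) = ⅔ - 53/21 = -13/7 ≈ -1.8571)
(I(3, -20) + G)² = (9*(-20) - 13/7)² = (-180 - 13/7)² = (-1273/7)² = 1620529/49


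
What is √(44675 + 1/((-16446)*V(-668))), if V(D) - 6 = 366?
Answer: √46448159734151258/1019652 ≈ 211.36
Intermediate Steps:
V(D) = 372 (V(D) = 6 + 366 = 372)
√(44675 + 1/((-16446)*V(-668))) = √(44675 + 1/(-16446*372)) = √(44675 - 1/16446*1/372) = √(44675 - 1/6117912) = √(273317718599/6117912) = √46448159734151258/1019652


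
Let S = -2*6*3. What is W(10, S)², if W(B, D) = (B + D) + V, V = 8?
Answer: 324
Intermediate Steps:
S = -36 (S = -12*3 = -36)
W(B, D) = 8 + B + D (W(B, D) = (B + D) + 8 = 8 + B + D)
W(10, S)² = (8 + 10 - 36)² = (-18)² = 324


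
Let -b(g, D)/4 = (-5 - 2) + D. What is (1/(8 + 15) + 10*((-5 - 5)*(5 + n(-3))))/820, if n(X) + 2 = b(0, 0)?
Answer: -1739/460 ≈ -3.7804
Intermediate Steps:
b(g, D) = 28 - 4*D (b(g, D) = -4*((-5 - 2) + D) = -4*(-7 + D) = 28 - 4*D)
n(X) = 26 (n(X) = -2 + (28 - 4*0) = -2 + (28 + 0) = -2 + 28 = 26)
(1/(8 + 15) + 10*((-5 - 5)*(5 + n(-3))))/820 = (1/(8 + 15) + 10*((-5 - 5)*(5 + 26)))/820 = (1/23 + 10*(-10*31))*(1/820) = (1/23 + 10*(-310))*(1/820) = (1/23 - 3100)*(1/820) = -71299/23*1/820 = -1739/460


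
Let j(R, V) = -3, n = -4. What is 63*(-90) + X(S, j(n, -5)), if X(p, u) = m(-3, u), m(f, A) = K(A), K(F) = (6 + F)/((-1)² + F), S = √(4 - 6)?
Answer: -11343/2 ≈ -5671.5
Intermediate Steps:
S = I*√2 (S = √(-2) = I*√2 ≈ 1.4142*I)
K(F) = (6 + F)/(1 + F)
m(f, A) = (6 + A)/(1 + A)
X(p, u) = (6 + u)/(1 + u)
63*(-90) + X(S, j(n, -5)) = 63*(-90) + (6 - 3)/(1 - 3) = -5670 + 3/(-2) = -5670 - ½*3 = -5670 - 3/2 = -11343/2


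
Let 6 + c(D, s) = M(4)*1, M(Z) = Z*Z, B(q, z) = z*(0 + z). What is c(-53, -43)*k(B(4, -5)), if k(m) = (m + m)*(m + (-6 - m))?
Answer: -3000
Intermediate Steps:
B(q, z) = z² (B(q, z) = z*z = z²)
M(Z) = Z²
c(D, s) = 10 (c(D, s) = -6 + 4²*1 = -6 + 16*1 = -6 + 16 = 10)
k(m) = -12*m (k(m) = (2*m)*(-6) = -12*m)
c(-53, -43)*k(B(4, -5)) = 10*(-12*(-5)²) = 10*(-12*25) = 10*(-300) = -3000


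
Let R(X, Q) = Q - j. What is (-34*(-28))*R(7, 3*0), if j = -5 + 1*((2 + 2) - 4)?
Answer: 4760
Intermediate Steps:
j = -5 (j = -5 + 1*(4 - 4) = -5 + 1*0 = -5 + 0 = -5)
R(X, Q) = 5 + Q (R(X, Q) = Q - 1*(-5) = Q + 5 = 5 + Q)
(-34*(-28))*R(7, 3*0) = (-34*(-28))*(5 + 3*0) = 952*(5 + 0) = 952*5 = 4760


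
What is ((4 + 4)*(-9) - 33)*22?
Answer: -2310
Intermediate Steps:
((4 + 4)*(-9) - 33)*22 = (8*(-9) - 33)*22 = (-72 - 33)*22 = -105*22 = -2310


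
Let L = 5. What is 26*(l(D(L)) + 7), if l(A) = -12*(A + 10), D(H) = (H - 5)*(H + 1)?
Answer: -2938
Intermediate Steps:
D(H) = (1 + H)*(-5 + H) (D(H) = (-5 + H)*(1 + H) = (1 + H)*(-5 + H))
l(A) = -120 - 12*A (l(A) = -12*(10 + A) = -120 - 12*A)
26*(l(D(L)) + 7) = 26*((-120 - 12*(-5 + 5**2 - 4*5)) + 7) = 26*((-120 - 12*(-5 + 25 - 20)) + 7) = 26*((-120 - 12*0) + 7) = 26*((-120 + 0) + 7) = 26*(-120 + 7) = 26*(-113) = -2938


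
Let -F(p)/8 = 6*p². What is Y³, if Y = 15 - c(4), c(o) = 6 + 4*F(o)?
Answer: 29246580441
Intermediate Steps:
F(p) = -48*p²
c(o) = 6 - 192*o² (c(o) = 6 + 4*(-48*o²) = 6 - 192*o²)
Y = 3081 (Y = 15 - (6 - 192*4²) = 15 - (6 - 192*16) = 15 - (6 - 3072) = 15 - 1*(-3066) = 15 + 3066 = 3081)
Y³ = 3081³ = 29246580441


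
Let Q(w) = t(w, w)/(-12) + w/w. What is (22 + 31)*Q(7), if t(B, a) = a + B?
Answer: -53/6 ≈ -8.8333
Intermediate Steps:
t(B, a) = B + a
Q(w) = 1 - w/6 (Q(w) = (w + w)/(-12) + w/w = (2*w)*(-1/12) + 1 = -w/6 + 1 = 1 - w/6)
(22 + 31)*Q(7) = (22 + 31)*(1 - 1/6*7) = 53*(1 - 7/6) = 53*(-1/6) = -53/6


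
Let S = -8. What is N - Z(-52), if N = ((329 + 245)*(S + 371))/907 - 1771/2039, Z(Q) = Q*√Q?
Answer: 423243821/1849373 + 104*I*√13 ≈ 228.86 + 374.98*I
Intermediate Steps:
Z(Q) = Q^(3/2)
N = 423243821/1849373 (N = ((329 + 245)*(-8 + 371))/907 - 1771/2039 = (574*363)*(1/907) - 1771*1/2039 = 208362*(1/907) - 1771/2039 = 208362/907 - 1771/2039 = 423243821/1849373 ≈ 228.86)
N - Z(-52) = 423243821/1849373 - (-52)^(3/2) = 423243821/1849373 - (-104)*I*√13 = 423243821/1849373 + 104*I*√13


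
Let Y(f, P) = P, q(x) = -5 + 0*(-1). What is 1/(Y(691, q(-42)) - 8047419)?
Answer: -1/8047424 ≈ -1.2426e-7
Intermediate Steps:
q(x) = -5 (q(x) = -5 + 0 = -5)
1/(Y(691, q(-42)) - 8047419) = 1/(-5 - 8047419) = 1/(-8047424) = -1/8047424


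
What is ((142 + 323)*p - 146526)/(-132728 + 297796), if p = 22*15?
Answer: 1731/41267 ≈ 0.041946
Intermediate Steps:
p = 330
((142 + 323)*p - 146526)/(-132728 + 297796) = ((142 + 323)*330 - 146526)/(-132728 + 297796) = (465*330 - 146526)/165068 = (153450 - 146526)*(1/165068) = 6924*(1/165068) = 1731/41267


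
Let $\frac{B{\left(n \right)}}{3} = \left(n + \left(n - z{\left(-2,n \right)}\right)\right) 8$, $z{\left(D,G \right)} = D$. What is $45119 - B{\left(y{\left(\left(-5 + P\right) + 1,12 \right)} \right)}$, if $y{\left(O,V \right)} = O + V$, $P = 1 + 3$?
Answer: $44495$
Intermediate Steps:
$P = 4$
$B{\left(n \right)} = 48 + 48 n$ ($B{\left(n \right)} = 3 \left(n + \left(n - -2\right)\right) 8 = 3 \left(n + \left(n + 2\right)\right) 8 = 3 \left(n + \left(2 + n\right)\right) 8 = 3 \left(2 + 2 n\right) 8 = 3 \left(16 + 16 n\right) = 48 + 48 n$)
$45119 - B{\left(y{\left(\left(-5 + P\right) + 1,12 \right)} \right)} = 45119 - \left(48 + 48 \left(\left(\left(-5 + 4\right) + 1\right) + 12\right)\right) = 45119 - \left(48 + 48 \left(\left(-1 + 1\right) + 12\right)\right) = 45119 - \left(48 + 48 \left(0 + 12\right)\right) = 45119 - \left(48 + 48 \cdot 12\right) = 45119 - \left(48 + 576\right) = 45119 - 624 = 44495$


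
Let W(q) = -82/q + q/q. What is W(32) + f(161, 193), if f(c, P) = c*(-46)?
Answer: -118521/16 ≈ -7407.6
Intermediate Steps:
W(q) = 1 - 82/q (W(q) = -82/q + 1 = 1 - 82/q)
f(c, P) = -46*c
W(32) + f(161, 193) = (-82 + 32)/32 - 46*161 = (1/32)*(-50) - 7406 = -25/16 - 7406 = -118521/16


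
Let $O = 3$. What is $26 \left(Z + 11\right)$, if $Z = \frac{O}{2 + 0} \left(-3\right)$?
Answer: $169$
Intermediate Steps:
$Z = - \frac{9}{2}$ ($Z = \frac{3}{2 + 0} \left(-3\right) = \frac{3}{2} \left(-3\right) = - \frac{9}{2} \approx -4.5$)
$26 \left(Z + 11\right) = 26 \left(- \frac{9}{2} + 11\right) = 26 \cdot \frac{13}{2} = 169$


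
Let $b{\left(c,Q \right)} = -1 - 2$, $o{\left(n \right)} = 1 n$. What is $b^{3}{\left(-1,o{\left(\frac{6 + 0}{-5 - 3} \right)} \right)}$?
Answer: $-27$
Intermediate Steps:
$o{\left(n \right)} = n$
$b{\left(c,Q \right)} = -3$
$b^{3}{\left(-1,o{\left(\frac{6 + 0}{-5 - 3} \right)} \right)} = \left(-3\right)^{3} = -27$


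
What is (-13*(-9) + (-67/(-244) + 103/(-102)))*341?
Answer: 493358459/12444 ≈ 39646.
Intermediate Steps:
(-13*(-9) + (-67/(-244) + 103/(-102)))*341 = (117 + (-67*(-1/244) + 103*(-1/102)))*341 = (117 + (67/244 - 103/102))*341 = (117 - 9149/12444)*341 = (1446799/12444)*341 = 493358459/12444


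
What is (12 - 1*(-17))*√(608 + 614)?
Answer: 29*√1222 ≈ 1013.8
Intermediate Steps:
(12 - 1*(-17))*√(608 + 614) = (12 + 17)*√1222 = 29*√1222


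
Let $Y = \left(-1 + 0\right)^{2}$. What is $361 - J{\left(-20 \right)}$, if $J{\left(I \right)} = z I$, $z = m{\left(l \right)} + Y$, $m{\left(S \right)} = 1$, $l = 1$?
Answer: $401$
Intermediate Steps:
$Y = 1$ ($Y = \left(-1\right)^{2} = 1$)
$z = 2$ ($z = 1 + 1 = 2$)
$J{\left(I \right)} = 2 I$
$361 - J{\left(-20 \right)} = 361 - 2 \left(-20\right) = 361 - -40 = 361 + 40 = 401$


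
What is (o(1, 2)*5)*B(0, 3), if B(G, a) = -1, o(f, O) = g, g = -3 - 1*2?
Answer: 25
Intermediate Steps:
g = -5 (g = -3 - 2 = -5)
o(f, O) = -5
(o(1, 2)*5)*B(0, 3) = -5*5*(-1) = -25*(-1) = 25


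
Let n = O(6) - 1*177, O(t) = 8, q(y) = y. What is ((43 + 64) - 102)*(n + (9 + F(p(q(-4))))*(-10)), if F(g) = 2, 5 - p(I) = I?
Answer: -1395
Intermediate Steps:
p(I) = 5 - I
n = -169 (n = 8 - 1*177 = 8 - 177 = -169)
((43 + 64) - 102)*(n + (9 + F(p(q(-4))))*(-10)) = ((43 + 64) - 102)*(-169 + (9 + 2)*(-10)) = (107 - 102)*(-169 + 11*(-10)) = 5*(-169 - 110) = 5*(-279) = -1395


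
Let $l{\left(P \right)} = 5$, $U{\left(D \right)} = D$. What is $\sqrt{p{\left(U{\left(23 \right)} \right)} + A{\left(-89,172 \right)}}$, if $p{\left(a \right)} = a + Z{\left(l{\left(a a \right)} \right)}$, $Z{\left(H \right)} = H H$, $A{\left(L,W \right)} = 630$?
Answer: $\sqrt{678} \approx 26.038$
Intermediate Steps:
$Z{\left(H \right)} = H^{2}$
$p{\left(a \right)} = 25 + a$ ($p{\left(a \right)} = a + 5^{2} = a + 25 = 25 + a$)
$\sqrt{p{\left(U{\left(23 \right)} \right)} + A{\left(-89,172 \right)}} = \sqrt{\left(25 + 23\right) + 630} = \sqrt{48 + 630} = \sqrt{678}$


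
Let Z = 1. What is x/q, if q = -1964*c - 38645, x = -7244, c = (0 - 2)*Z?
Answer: 7244/34717 ≈ 0.20866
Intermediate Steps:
c = -2 (c = (0 - 2)*1 = -2*1 = -2)
q = -34717 (q = -1964*(-2) - 38645 = 3928 - 38645 = -34717)
x/q = -7244/(-34717) = -7244*(-1/34717) = 7244/34717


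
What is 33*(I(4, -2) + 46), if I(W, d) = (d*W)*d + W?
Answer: 2178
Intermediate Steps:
I(W, d) = W + W*d² (I(W, d) = (W*d)*d + W = W*d² + W = W + W*d²)
33*(I(4, -2) + 46) = 33*(4*(1 + (-2)²) + 46) = 33*(4*(1 + 4) + 46) = 33*(4*5 + 46) = 33*(20 + 46) = 33*66 = 2178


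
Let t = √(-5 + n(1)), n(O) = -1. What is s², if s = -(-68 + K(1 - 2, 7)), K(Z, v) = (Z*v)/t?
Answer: 27695/6 - 476*I*√6/3 ≈ 4615.8 - 388.65*I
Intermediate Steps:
t = I*√6 (t = √(-5 - 1) = √(-6) = I*√6 ≈ 2.4495*I)
K(Z, v) = -I*Z*v*√6/6 (K(Z, v) = (Z*v)/((I*√6)) = (Z*v)*(-I*√6/6) = -I*Z*v*√6/6)
s = 68 - 7*I*√6/6 (s = -(-68 - ⅙*I*(1 - 2)*7*√6) = -(-68 - ⅙*I*(-1)*7*√6) = -(-68 + 7*I*√6/6) = 68 - 7*I*√6/6 ≈ 68.0 - 2.8577*I)
s² = (68 - 7*I*√6/6)²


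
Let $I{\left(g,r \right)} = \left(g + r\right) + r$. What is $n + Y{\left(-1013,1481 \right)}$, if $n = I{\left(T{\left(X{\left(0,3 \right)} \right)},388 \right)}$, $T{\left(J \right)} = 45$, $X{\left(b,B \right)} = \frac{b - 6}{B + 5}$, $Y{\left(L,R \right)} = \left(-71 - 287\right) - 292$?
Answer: $171$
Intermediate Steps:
$Y{\left(L,R \right)} = -650$ ($Y{\left(L,R \right)} = -358 - 292 = -650$)
$X{\left(b,B \right)} = \frac{-6 + b}{5 + B}$
$I{\left(g,r \right)} = g + 2 r$
$n = 821$ ($n = 45 + 2 \cdot 388 = 45 + 776 = 821$)
$n + Y{\left(-1013,1481 \right)} = 821 - 650 = 171$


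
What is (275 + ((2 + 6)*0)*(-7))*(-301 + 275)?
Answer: -7150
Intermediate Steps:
(275 + ((2 + 6)*0)*(-7))*(-301 + 275) = (275 + (8*0)*(-7))*(-26) = (275 + 0*(-7))*(-26) = (275 + 0)*(-26) = 275*(-26) = -7150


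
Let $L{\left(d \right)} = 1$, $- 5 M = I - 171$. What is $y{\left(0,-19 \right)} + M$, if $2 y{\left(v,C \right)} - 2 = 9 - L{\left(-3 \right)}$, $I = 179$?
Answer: $\frac{17}{5} \approx 3.4$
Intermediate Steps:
$M = - \frac{8}{5}$ ($M = - \frac{179 - 171}{5} = \left(- \frac{1}{5}\right) 8 = - \frac{8}{5} \approx -1.6$)
$y{\left(v,C \right)} = 5$ ($y{\left(v,C \right)} = 1 + \frac{9 - 1}{2} = 1 + \frac{1}{2} \cdot 8 = 1 + 4 = 5$)
$y{\left(0,-19 \right)} + M = 5 - \frac{8}{5} = \frac{17}{5}$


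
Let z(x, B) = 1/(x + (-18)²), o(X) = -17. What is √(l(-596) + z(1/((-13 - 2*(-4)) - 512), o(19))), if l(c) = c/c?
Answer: 2*√7036299042/167507 ≈ 1.0015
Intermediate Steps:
l(c) = 1
z(x, B) = 1/(324 + x) (z(x, B) = 1/(x + 324) = 1/(324 + x))
√(l(-596) + z(1/((-13 - 2*(-4)) - 512), o(19))) = √(1 + 1/(324 + 1/((-13 - 2*(-4)) - 512))) = √(1 + 1/(324 + 1/((-13 + 8) - 512))) = √(1 + 1/(324 + 1/(-5 - 512))) = √(1 + 1/(324 + 1/(-517))) = √(1 + 1/(324 - 1/517)) = √(1 + 1/(167507/517)) = √(1 + 517/167507) = √(168024/167507) = 2*√7036299042/167507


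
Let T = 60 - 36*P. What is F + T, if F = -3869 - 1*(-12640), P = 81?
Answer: 5915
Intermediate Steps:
F = 8771 (F = -3869 + 12640 = 8771)
T = -2856 (T = 60 - 36*81 = 60 - 2916 = -2856)
F + T = 8771 - 2856 = 5915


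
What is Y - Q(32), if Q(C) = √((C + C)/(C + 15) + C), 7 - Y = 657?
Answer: -650 - 28*√94/47 ≈ -655.78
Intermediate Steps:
Y = -650 (Y = 7 - 1*657 = 7 - 657 = -650)
Q(C) = √(C + 2*C/(15 + C)) (Q(C) = √((2*C)/(15 + C) + C) = √(2*C/(15 + C) + C) = √(C + 2*C/(15 + C)))
Y - Q(32) = -650 - √(32*(17 + 32)/(15 + 32)) = -650 - √(32*49/47) = -650 - √(32*(1/47)*49) = -650 - √(1568/47) = -650 - 28*√94/47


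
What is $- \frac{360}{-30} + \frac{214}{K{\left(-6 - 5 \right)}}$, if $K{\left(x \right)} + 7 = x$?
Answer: $\frac{1}{9} \approx 0.11111$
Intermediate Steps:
$K{\left(x \right)} = -7 + x$
$- \frac{360}{-30} + \frac{214}{K{\left(-6 - 5 \right)}} = - \frac{360}{-30} + \frac{214}{-7 - 11} = \left(-360\right) \left(- \frac{1}{30}\right) + \frac{214}{-7 - 11} = 12 + \frac{214}{-18} = 12 + 214 \left(- \frac{1}{18}\right) = 12 - \frac{107}{9} = \frac{1}{9}$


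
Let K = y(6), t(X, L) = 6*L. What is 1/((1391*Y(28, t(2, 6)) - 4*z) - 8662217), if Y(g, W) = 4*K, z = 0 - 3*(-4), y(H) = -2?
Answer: -1/8673393 ≈ -1.1530e-7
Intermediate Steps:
K = -2
z = 12 (z = 0 + 12 = 12)
Y(g, W) = -8 (Y(g, W) = 4*(-2) = -8)
1/((1391*Y(28, t(2, 6)) - 4*z) - 8662217) = 1/((1391*(-8) - 4*12) - 8662217) = 1/((-11128 - 48) - 8662217) = 1/(-11176 - 8662217) = 1/(-8673393) = -1/8673393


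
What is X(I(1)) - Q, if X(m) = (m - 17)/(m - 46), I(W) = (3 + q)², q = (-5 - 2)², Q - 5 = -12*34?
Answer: 1073861/2658 ≈ 404.01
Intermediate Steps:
Q = -403 (Q = 5 - 12*34 = 5 - 408 = -403)
q = 49 (q = (-7)² = 49)
I(W) = 2704 (I(W) = (3 + 49)² = 52² = 2704)
X(m) = (-17 + m)/(-46 + m)
X(I(1)) - Q = (-17 + 2704)/(-46 + 2704) - 1*(-403) = 2687/2658 + 403 = 1073861/2658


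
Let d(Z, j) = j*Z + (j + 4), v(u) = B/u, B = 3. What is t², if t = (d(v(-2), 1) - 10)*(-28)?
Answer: 33124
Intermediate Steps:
v(u) = 3/u
d(Z, j) = 4 + j + Z*j (d(Z, j) = Z*j + (4 + j) = 4 + j + Z*j)
t = 182 (t = ((4 + 1 + (3/(-2))*1) - 10)*(-28) = ((4 + 1 + (3*(-½))*1) - 10)*(-28) = ((4 + 1 - 3/2*1) - 10)*(-28) = ((4 + 1 - 3/2) - 10)*(-28) = (7/2 - 10)*(-28) = -13/2*(-28) = 182)
t² = 182² = 33124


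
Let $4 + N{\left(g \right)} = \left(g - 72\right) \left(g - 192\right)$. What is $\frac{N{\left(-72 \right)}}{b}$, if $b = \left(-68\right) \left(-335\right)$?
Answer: $\frac{559}{335} \approx 1.6687$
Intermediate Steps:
$b = 22780$
$N{\left(g \right)} = -4 + \left(-192 + g\right) \left(-72 + g\right)$ ($N{\left(g \right)} = -4 + \left(g - 72\right) \left(g - 192\right) = -4 + \left(-72 + g\right) \left(-192 + g\right) = -4 + \left(-192 + g\right) \left(-72 + g\right)$)
$\frac{N{\left(-72 \right)}}{b} = \frac{13820 + \left(-72\right)^{2} - -19008}{22780} = \left(13820 + 5184 + 19008\right) \frac{1}{22780} = 38012 \cdot \frac{1}{22780} = \frac{559}{335}$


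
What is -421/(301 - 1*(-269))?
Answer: -421/570 ≈ -0.73860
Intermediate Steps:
-421/(301 - 1*(-269)) = -421/(301 + 269) = -421/570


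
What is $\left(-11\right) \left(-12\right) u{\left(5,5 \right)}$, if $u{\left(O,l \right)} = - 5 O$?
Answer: $-3300$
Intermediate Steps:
$\left(-11\right) \left(-12\right) u{\left(5,5 \right)} = \left(-11\right) \left(-12\right) \left(\left(-5\right) 5\right) = 132 \left(-25\right) = -3300$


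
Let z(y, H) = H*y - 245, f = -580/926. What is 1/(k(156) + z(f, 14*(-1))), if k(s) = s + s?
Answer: 463/35081 ≈ 0.013198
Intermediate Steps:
k(s) = 2*s
f = -290/463 (f = -580*1/926 = -290/463 ≈ -0.62635)
z(y, H) = -245 + H*y
1/(k(156) + z(f, 14*(-1))) = 1/(2*156 + (-245 + (14*(-1))*(-290/463))) = 1/(312 + (-245 - 14*(-290/463))) = 1/(312 + (-245 + 4060/463)) = 1/(312 - 109375/463) = 1/(35081/463) = 463/35081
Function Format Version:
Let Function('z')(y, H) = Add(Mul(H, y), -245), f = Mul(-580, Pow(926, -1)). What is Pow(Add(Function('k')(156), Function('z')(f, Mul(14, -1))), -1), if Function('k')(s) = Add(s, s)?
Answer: Rational(463, 35081) ≈ 0.013198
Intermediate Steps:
Function('k')(s) = Mul(2, s)
f = Rational(-290, 463) (f = Mul(-580, Rational(1, 926)) = Rational(-290, 463) ≈ -0.62635)
Function('z')(y, H) = Add(-245, Mul(H, y))
Pow(Add(Function('k')(156), Function('z')(f, Mul(14, -1))), -1) = Pow(Add(Mul(2, 156), Add(-245, Mul(Mul(14, -1), Rational(-290, 463)))), -1) = Pow(Add(312, Add(-245, Mul(-14, Rational(-290, 463)))), -1) = Pow(Add(312, Add(-245, Rational(4060, 463))), -1) = Pow(Add(312, Rational(-109375, 463)), -1) = Pow(Rational(35081, 463), -1) = Rational(463, 35081)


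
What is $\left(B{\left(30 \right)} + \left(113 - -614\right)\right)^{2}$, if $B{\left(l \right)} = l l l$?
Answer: $768786529$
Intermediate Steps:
$B{\left(l \right)} = l^{3}$ ($B{\left(l \right)} = l^{2} l = l^{3}$)
$\left(B{\left(30 \right)} + \left(113 - -614\right)\right)^{2} = \left(30^{3} + \left(113 - -614\right)\right)^{2} = \left(27000 + \left(113 + 614\right)\right)^{2} = \left(27000 + 727\right)^{2} = 27727^{2} = 768786529$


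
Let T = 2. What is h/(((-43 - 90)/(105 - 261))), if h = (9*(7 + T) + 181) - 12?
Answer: 39000/133 ≈ 293.23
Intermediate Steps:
h = 250 (h = (9*(7 + 2) + 181) - 12 = (9*9 + 181) - 12 = (81 + 181) - 12 = 262 - 12 = 250)
h/(((-43 - 90)/(105 - 261))) = 250/(((-43 - 90)/(105 - 261))) = 250/((-133/(-156))) = 250/((-133*(-1/156))) = 250/(133/156) = 250*(156/133) = 39000/133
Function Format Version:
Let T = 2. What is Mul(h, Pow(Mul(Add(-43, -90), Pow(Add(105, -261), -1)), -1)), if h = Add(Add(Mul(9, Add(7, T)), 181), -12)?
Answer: Rational(39000, 133) ≈ 293.23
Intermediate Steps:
h = 250 (h = Add(Add(Mul(9, Add(7, 2)), 181), -12) = Add(Add(Mul(9, 9), 181), -12) = Add(Add(81, 181), -12) = Add(262, -12) = 250)
Mul(h, Pow(Mul(Add(-43, -90), Pow(Add(105, -261), -1)), -1)) = Mul(250, Pow(Mul(Add(-43, -90), Pow(Add(105, -261), -1)), -1)) = Mul(250, Pow(Mul(-133, Pow(-156, -1)), -1)) = Mul(250, Pow(Mul(-133, Rational(-1, 156)), -1)) = Mul(250, Pow(Rational(133, 156), -1)) = Mul(250, Rational(156, 133)) = Rational(39000, 133)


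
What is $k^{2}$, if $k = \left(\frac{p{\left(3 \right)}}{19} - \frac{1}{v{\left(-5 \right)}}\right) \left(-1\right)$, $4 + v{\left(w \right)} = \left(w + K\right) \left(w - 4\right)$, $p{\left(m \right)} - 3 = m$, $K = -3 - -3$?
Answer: $\frac{51529}{606841} \approx 0.084913$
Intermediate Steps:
$K = 0$ ($K = -3 + 3 = 0$)
$p{\left(m \right)} = 3 + m$
$v{\left(w \right)} = -4 + w \left(-4 + w\right)$ ($v{\left(w \right)} = -4 + \left(w + 0\right) \left(w - 4\right) = -4 + w \left(-4 + w\right)$)
$k = - \frac{227}{779}$ ($k = \left(\frac{3 + 3}{19} - \frac{1}{-4 + \left(-5\right)^{2} - -20}\right) \left(-1\right) = \left(6 \cdot \frac{1}{19} - \frac{1}{-4 + 25 + 20}\right) \left(-1\right) = \left(\frac{6}{19} - \frac{1}{41}\right) \left(-1\right) = \frac{227}{779} \left(-1\right) = - \frac{227}{779} \approx -0.2914$)
$k^{2} = \left(- \frac{227}{779}\right)^{2} = \frac{51529}{606841}$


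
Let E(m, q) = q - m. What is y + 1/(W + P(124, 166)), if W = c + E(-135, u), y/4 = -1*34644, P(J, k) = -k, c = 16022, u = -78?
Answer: -2205159887/15913 ≈ -1.3858e+5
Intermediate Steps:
y = -138576 (y = 4*(-1*34644) = 4*(-34644) = -138576)
W = 16079 (W = 16022 + (-78 - 1*(-135)) = 16022 + (-78 + 135) = 16022 + 57 = 16079)
y + 1/(W + P(124, 166)) = -138576 + 1/(16079 - 1*166) = -138576 + 1/(16079 - 166) = -138576 + 1/15913 = -2205159887/15913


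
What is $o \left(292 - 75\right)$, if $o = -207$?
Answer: $-44919$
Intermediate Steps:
$o \left(292 - 75\right) = - 207 \left(292 - 75\right) = \left(-207\right) 217 = -44919$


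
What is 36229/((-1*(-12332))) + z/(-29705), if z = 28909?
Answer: 719676657/366322060 ≈ 1.9646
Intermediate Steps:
36229/((-1*(-12332))) + z/(-29705) = 36229/((-1*(-12332))) + 28909/(-29705) = 36229/12332 + 28909*(-1/29705) = 36229*(1/12332) - 28909/29705 = 36229/12332 - 28909/29705 = 719676657/366322060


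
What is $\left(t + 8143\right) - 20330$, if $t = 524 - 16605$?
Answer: $-28268$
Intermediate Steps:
$t = -16081$
$\left(t + 8143\right) - 20330 = \left(-16081 + 8143\right) - 20330 = -7938 - 20330 = -28268$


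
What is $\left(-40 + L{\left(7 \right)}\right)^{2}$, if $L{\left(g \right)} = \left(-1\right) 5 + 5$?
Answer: $1600$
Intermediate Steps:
$L{\left(g \right)} = 0$ ($L{\left(g \right)} = -5 + 5 = 0$)
$\left(-40 + L{\left(7 \right)}\right)^{2} = \left(-40 + 0\right)^{2} = \left(-40\right)^{2} = 1600$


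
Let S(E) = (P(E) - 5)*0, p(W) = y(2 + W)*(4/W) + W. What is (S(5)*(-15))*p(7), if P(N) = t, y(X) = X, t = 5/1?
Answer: 0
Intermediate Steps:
t = 5 (t = 5*1 = 5)
p(W) = W + 4*(2 + W)/W (p(W) = (2 + W)*(4/W) + W = 4*(2 + W)/W + W = W + 4*(2 + W)/W)
P(N) = 5
S(E) = 0 (S(E) = (5 - 5)*0 = 0*0 = 0)
(S(5)*(-15))*p(7) = (0*(-15))*(4 + 7 + 8/7) = 0*(4 + 7 + 8*(⅐)) = 0*(4 + 7 + 8/7) = 0*(85/7) = 0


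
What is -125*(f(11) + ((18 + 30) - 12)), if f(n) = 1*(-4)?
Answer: -4000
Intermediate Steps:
f(n) = -4
-125*(f(11) + ((18 + 30) - 12)) = -125*(-4 + ((18 + 30) - 12)) = -125*(-4 + (48 - 12)) = -125*(-4 + 36) = -125*32 = -4000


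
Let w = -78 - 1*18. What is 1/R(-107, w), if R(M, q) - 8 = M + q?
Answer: -1/195 ≈ -0.0051282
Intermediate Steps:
w = -96 (w = -78 - 18 = -96)
R(M, q) = 8 + M + q (R(M, q) = 8 + (M + q) = 8 + M + q)
1/R(-107, w) = 1/(8 - 107 - 96) = 1/(-195) = -1/195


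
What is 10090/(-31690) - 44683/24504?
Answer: -166324963/77653176 ≈ -2.1419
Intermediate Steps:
10090/(-31690) - 44683/24504 = 10090*(-1/31690) - 44683*1/24504 = -1009/3169 - 44683/24504 = -166324963/77653176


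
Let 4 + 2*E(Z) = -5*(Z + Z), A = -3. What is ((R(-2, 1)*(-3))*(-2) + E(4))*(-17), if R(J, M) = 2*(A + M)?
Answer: 782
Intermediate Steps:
R(J, M) = -6 + 2*M (R(J, M) = 2*(-3 + M) = -6 + 2*M)
E(Z) = -2 - 5*Z (E(Z) = -2 + (-5*(Z + Z))/2 = -2 + (-10*Z)/2 = -2 - 5*Z)
((R(-2, 1)*(-3))*(-2) + E(4))*(-17) = (((-6 + 2*1)*(-3))*(-2) + (-2 - 5*4))*(-17) = (((-6 + 2)*(-3))*(-2) + (-2 - 20))*(-17) = (-4*(-3)*(-2) - 22)*(-17) = (12*(-2) - 22)*(-17) = (-24 - 22)*(-17) = -46*(-17) = 782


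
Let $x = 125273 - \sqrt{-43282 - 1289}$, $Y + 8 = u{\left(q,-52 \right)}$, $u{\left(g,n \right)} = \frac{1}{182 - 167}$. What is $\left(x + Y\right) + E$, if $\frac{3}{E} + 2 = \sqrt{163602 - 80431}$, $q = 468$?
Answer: $\frac{156268797082}{1247505} + \frac{3 \sqrt{83171}}{83167} - i \sqrt{44571} \approx 1.2527 \cdot 10^{5} - 211.12 i$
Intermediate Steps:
$u{\left(g,n \right)} = \frac{1}{15}$
$Y = - \frac{119}{15}$ ($Y = -8 + \frac{1}{15} = - \frac{119}{15} \approx -7.9333$)
$E = \frac{3}{-2 + \sqrt{83171}}$ ($E = \frac{3}{-2 + \sqrt{163602 - 80431}} = \frac{3}{-2 + \sqrt{83171}} \approx 0.010475$)
$x = 125273 - i \sqrt{44571}$ ($x = 125273 - \sqrt{-44571} = 125273 - i \sqrt{44571} \approx 1.2527 \cdot 10^{5} - 211.12 i$)
$\left(x + Y\right) + E = \left(\left(125273 - i \sqrt{44571}\right) - \frac{119}{15}\right) + \left(\frac{6}{83167} + \frac{3 \sqrt{83171}}{83167}\right) = \left(\frac{1878976}{15} - i \sqrt{44571}\right) + \left(\frac{6}{83167} + \frac{3 \sqrt{83171}}{83167}\right) = \frac{156268797082}{1247505} + \frac{3 \sqrt{83171}}{83167} - i \sqrt{44571}$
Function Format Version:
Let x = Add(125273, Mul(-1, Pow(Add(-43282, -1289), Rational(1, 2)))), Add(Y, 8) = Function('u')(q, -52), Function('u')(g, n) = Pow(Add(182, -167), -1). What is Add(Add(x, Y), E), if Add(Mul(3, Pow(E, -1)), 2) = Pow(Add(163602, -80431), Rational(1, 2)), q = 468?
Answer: Add(Rational(156268797082, 1247505), Mul(Rational(3, 83167), Pow(83171, Rational(1, 2))), Mul(-1, I, Pow(44571, Rational(1, 2)))) ≈ Add(1.2527e+5, Mul(-211.12, I))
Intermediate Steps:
Function('u')(g, n) = Rational(1, 15) (Function('u')(g, n) = Pow(15, -1) = Rational(1, 15))
Y = Rational(-119, 15) (Y = Add(-8, Rational(1, 15)) = Rational(-119, 15) ≈ -7.9333)
E = Mul(3, Pow(Add(-2, Pow(83171, Rational(1, 2))), -1)) (E = Mul(3, Pow(Add(-2, Pow(Add(163602, -80431), Rational(1, 2))), -1)) = Mul(3, Pow(Add(-2, Pow(83171, Rational(1, 2))), -1)) ≈ 0.010475)
x = Add(125273, Mul(-1, I, Pow(44571, Rational(1, 2)))) (x = Add(125273, Mul(-1, Pow(-44571, Rational(1, 2)))) = Add(125273, Mul(-1, Mul(I, Pow(44571, Rational(1, 2))))) = Add(125273, Mul(-1, I, Pow(44571, Rational(1, 2)))) ≈ Add(1.2527e+5, Mul(-211.12, I)))
Add(Add(x, Y), E) = Add(Add(Add(125273, Mul(-1, I, Pow(44571, Rational(1, 2)))), Rational(-119, 15)), Add(Rational(6, 83167), Mul(Rational(3, 83167), Pow(83171, Rational(1, 2))))) = Add(Add(Rational(1878976, 15), Mul(-1, I, Pow(44571, Rational(1, 2)))), Add(Rational(6, 83167), Mul(Rational(3, 83167), Pow(83171, Rational(1, 2))))) = Add(Rational(156268797082, 1247505), Mul(Rational(3, 83167), Pow(83171, Rational(1, 2))), Mul(-1, I, Pow(44571, Rational(1, 2))))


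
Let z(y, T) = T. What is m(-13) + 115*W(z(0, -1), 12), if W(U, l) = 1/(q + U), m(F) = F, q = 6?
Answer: 10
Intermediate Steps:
W(U, l) = 1/(6 + U)
m(-13) + 115*W(z(0, -1), 12) = -13 + 115/(6 - 1) = -13 + 115/5 = -13 + 115*(⅕) = -13 + 23 = 10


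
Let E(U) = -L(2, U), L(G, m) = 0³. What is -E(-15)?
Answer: 0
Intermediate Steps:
L(G, m) = 0
E(U) = 0 (E(U) = -1*0 = 0)
-E(-15) = -1*0 = 0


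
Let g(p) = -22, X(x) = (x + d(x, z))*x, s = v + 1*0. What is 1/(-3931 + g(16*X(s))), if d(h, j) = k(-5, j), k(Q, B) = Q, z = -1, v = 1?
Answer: -1/3953 ≈ -0.00025297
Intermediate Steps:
d(h, j) = -5
s = 1 (s = 1 + 1*0 = 1 + 0 = 1)
X(x) = x*(-5 + x) (X(x) = (x - 5)*x = (-5 + x)*x = x*(-5 + x))
1/(-3931 + g(16*X(s))) = 1/(-3931 - 22) = 1/(-3953) = -1/3953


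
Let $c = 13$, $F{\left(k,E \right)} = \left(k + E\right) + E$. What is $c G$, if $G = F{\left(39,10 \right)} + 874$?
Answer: $12129$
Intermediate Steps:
$F{\left(k,E \right)} = k + 2 E$ ($F{\left(k,E \right)} = \left(E + k\right) + E = k + 2 E$)
$G = 933$ ($G = \left(39 + 2 \cdot 10\right) + 874 = \left(39 + 20\right) + 874 = 59 + 874 = 933$)
$c G = 13 \cdot 933 = 12129$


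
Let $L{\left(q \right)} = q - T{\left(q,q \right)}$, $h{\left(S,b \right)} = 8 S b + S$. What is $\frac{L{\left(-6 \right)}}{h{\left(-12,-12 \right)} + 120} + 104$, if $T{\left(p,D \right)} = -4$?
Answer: $\frac{65519}{630} \approx 104.0$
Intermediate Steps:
$h{\left(S,b \right)} = S + 8 S b$ ($h{\left(S,b \right)} = 8 S b + S = S + 8 S b$)
$L{\left(q \right)} = 4 + q$ ($L{\left(q \right)} = q - -4 = q + 4 = 4 + q$)
$\frac{L{\left(-6 \right)}}{h{\left(-12,-12 \right)} + 120} + 104 = \frac{4 - 6}{- 12 \left(1 + 8 \left(-12\right)\right) + 120} + 104 = \frac{1}{- 12 \left(1 - 96\right) + 120} \left(-2\right) + 104 = \frac{1}{\left(-12\right) \left(-95\right) + 120} \left(-2\right) + 104 = \frac{1}{1140 + 120} \left(-2\right) + 104 = \frac{1}{1260} \left(-2\right) + 104 = - \frac{1}{630} + 104 = \frac{65519}{630}$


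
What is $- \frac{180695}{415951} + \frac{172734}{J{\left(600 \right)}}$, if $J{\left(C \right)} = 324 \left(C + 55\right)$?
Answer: $\frac{5583631189}{14712186870} \approx 0.37952$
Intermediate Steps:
$J{\left(C \right)} = 17820 + 324 C$ ($J{\left(C \right)} = 324 \left(55 + C\right) = 17820 + 324 C$)
$- \frac{180695}{415951} + \frac{172734}{J{\left(600 \right)}} = - \frac{180695}{415951} + \frac{172734}{17820 + 324 \cdot 600} = \left(-180695\right) \frac{1}{415951} + \frac{172734}{17820 + 194400} = - \frac{180695}{415951} + \frac{172734}{212220} = - \frac{180695}{415951} + 172734 \cdot \frac{1}{212220} = - \frac{180695}{415951} + \frac{28789}{35370} = \frac{5583631189}{14712186870}$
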